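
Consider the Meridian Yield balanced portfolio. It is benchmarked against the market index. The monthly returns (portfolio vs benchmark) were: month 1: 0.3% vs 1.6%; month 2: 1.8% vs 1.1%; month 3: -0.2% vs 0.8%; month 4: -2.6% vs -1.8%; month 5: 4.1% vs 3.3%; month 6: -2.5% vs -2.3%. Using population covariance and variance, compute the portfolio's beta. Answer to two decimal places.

1.14

r̄p = 0.1500%,  r̄m = 0.4500%
Cov = Σ(rp − r̄p)(rm − r̄m) / 6 = 4.3092
Var(rm) = Σ(rm − r̄m)² / 6 = 3.7692
β = Cov / Var = 4.3092 / 3.7692 = 1.1433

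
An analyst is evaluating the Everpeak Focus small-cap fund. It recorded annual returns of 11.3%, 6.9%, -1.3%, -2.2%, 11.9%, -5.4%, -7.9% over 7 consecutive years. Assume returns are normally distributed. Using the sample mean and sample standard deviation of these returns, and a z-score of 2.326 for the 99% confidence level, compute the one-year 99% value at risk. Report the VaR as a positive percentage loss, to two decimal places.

Mean return r̄ = 13.30 / 7 = 1.9000%
Σ(r − r̄)² = (11.3 − 1.9000)² + (6.9 − 1.9000)² + (-1.3 − 1.9000)² + … = 389.7400
σ = √[389.7400 / 6] = 8.0596%
VaR = −(r̄ − z·σ) = −(1.9000 − 2.326 × 8.0596) = −(-16.8466) = 16.8466%

16.85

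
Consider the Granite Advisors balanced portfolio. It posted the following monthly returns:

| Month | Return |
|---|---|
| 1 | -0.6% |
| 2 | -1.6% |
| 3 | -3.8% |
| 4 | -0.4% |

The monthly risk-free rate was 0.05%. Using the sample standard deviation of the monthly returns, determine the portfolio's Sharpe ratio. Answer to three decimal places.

r̄ = (-0.6 − 1.6 − 3.8 − 0.4) / 4 = -1.6000%
Sample std dev = √[7.2800 / 3] = 1.5578%
Sharpe = (r̄ − rf) / σ = (-1.6000 − 0.05) / 1.5578 = -1.6500 / 1.5578 = -1.0592

-1.059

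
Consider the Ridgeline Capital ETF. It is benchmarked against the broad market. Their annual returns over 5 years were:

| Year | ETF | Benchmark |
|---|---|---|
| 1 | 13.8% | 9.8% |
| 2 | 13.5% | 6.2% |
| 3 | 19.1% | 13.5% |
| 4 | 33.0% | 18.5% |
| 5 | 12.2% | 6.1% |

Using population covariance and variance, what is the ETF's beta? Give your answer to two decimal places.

1.54

r̄p = 18.3200%,  r̄m = 10.8200%
Cov = Σ(rp − r̄p)(rm − r̄m) / 5 = 34.1196
Var(rm) = Σ(rm − r̄m)² / 5 = 22.1656
β = Cov / Var = 34.1196 / 22.1656 = 1.5393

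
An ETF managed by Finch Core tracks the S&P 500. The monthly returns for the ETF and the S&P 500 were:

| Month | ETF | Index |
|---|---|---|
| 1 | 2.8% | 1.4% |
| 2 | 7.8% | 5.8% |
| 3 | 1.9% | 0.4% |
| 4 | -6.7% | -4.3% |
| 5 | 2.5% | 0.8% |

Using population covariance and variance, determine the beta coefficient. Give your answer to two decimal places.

1.43

r̄p = 1.6600%,  r̄m = 0.8200%
Cov = Σ(rp − r̄p)(rm − r̄m) / 5 = 14.7848
Var(rm) = Σ(rm − r̄m)² / 5 = 10.3056
β = Cov / Var = 14.7848 / 10.3056 = 1.4346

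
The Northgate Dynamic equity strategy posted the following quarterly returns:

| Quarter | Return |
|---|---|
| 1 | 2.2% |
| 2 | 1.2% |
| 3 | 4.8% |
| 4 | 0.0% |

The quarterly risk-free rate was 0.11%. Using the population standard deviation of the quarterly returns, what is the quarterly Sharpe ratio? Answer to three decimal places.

1.097

Mean return r̄ = 8.20 / 4 = 2.0500%
Σ(r − r̄)² = (2.2 − 2.0500)² + (1.2 − 2.0500)² + … = 12.5100
σ = √[12.5100 / 4] = 1.7685%
Sharpe = (r̄ − rf) / σ = (2.0500 − 0.11) / 1.7685 = 1.9400 / 1.7685 = 1.0970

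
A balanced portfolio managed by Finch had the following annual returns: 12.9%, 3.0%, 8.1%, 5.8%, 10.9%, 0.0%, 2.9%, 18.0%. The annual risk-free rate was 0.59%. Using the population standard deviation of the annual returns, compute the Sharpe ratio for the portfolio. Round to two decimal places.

1.27

r̄ = (12.9 + 3 + 8.1 + 5.8 + 10.9 + 0 + 2.9 + 18) / 8 = 61.60 / 8 = 7.7000%
Σ(r − r̄)² = 251.5600; population σ = √(251.5600/8) = 5.6076%
Sharpe = (r̄ − rf) / σ = (7.7000 − 0.59) / 5.6076 = 7.1100 / 5.6076 = 1.2679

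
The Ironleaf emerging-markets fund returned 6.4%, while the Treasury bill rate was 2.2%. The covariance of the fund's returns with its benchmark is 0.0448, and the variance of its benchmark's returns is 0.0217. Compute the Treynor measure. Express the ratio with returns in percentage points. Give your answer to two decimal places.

2.03

β = Cov / Var = 0.0448 / 0.0217 = 2.0645
Treynor = (Rp − Rf) / β = (6.4% − 2.2%) / 2.0645 = 4.20 / 2.0645 = 2.0344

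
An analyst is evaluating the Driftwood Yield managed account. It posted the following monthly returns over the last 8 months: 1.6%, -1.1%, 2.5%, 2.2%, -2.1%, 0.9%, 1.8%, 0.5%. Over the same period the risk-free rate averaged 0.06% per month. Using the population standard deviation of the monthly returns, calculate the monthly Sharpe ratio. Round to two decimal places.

r̄ = (1.6 − 1.1 + 2.5 + 2.2 − 2.1 + 0.9 + 1.8 + 0.5) / 8 = 6.30 / 8 = 0.7875%
Population σ = √[Σ(r − r̄)² / 8] = √[18.6088 / 8] = √2.3261 = 1.5252%
Sharpe = (r̄ − rf) / σ = (0.7875 − 0.06) / 1.5252 = 0.7275 / 1.5252 = 0.4770

0.48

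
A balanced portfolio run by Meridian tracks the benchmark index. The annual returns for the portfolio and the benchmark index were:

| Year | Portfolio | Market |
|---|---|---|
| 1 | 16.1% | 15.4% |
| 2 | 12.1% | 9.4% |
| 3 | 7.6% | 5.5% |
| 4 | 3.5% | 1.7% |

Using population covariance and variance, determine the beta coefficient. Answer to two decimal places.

0.93

r̄p = 9.8250%,  r̄m = 8.0000%
Cov = Σ(rp − r̄p)(rm − r̄m) / 4 = 23.7575
Var(rm) = Σ(rm − r̄m)² / 4 = 25.6650
β = Cov / Var = 23.7575 / 25.6650 = 0.9257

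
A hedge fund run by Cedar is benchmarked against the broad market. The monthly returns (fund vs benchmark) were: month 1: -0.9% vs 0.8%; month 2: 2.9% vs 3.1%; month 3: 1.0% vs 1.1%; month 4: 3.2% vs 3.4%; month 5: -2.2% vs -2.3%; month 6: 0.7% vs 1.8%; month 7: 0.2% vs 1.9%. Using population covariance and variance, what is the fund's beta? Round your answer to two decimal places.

0.94

r̄p = 0.7000%,  r̄m = 1.4000%
Cov = Σ(rp − r̄p)(rm − r̄m) / 7 = 2.8700
Var(rm) = Σ(rm − r̄m)² / 7 = 3.0629
β = Cov / Var = 2.8700 / 3.0629 = 0.9370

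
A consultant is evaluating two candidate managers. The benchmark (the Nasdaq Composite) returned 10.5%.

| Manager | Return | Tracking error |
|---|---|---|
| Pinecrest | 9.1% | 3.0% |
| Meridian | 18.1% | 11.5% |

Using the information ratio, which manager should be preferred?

Meridian

Pinecrest: IR = (9.1% − 10.5%) / 3.0% = -0.467
Meridian: IR = (18.1% − 10.5%) / 11.5% = 0.661
Highest: Meridian (0.661).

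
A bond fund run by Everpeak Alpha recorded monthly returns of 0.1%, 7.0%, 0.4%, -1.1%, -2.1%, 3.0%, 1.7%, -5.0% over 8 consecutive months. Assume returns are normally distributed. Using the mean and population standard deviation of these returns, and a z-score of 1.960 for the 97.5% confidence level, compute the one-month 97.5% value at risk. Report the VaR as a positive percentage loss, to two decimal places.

6.06

Mean return r̄ = 4.00 / 8 = 0.5000%
Population std dev = √[89.6800 / 8] = 3.3481%
VaR = −(r̄ − z·σ) = −(0.5000 − 1.960 × 3.3481) = −(-6.0623) = 6.0623%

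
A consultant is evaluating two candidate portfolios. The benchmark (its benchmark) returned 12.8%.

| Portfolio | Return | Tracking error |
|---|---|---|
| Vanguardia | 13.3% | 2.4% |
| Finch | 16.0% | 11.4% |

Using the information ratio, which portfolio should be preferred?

Vanguardia: IR = (13.3% − 12.8%) / 2.4% = 0.208
Finch: IR = (16.0% − 12.8%) / 11.4% = 0.281
Highest: Finch (0.281).

Finch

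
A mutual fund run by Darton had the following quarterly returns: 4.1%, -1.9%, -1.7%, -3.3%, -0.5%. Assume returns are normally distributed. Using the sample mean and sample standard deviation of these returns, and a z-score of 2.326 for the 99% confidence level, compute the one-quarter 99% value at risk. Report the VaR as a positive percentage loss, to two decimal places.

Mean return r̄ = -3.30 / 5 = -0.6600%
Σ(r − r̄)² = (4.1 − (-0.6600))² + (-1.9 − (-0.6600))² + … = 32.2720
sample σ = √(32.2720 / 4) = √8.0680 = 2.8404%
VaR = −(r̄ − z·σ) = −(-0.6600 − 2.326 × 2.8404) = −(-7.2668) = 7.2668%

7.27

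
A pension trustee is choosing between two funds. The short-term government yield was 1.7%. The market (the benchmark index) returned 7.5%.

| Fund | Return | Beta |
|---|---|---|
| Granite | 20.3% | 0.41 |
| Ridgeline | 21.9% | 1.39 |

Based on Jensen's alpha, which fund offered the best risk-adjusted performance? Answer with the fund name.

Granite: α = 20.3% − [1.7% + 0.41 × (7.5% − 1.7%)] = 16.222
Ridgeline: α = 21.9% − [1.7% + 1.39 × (7.5% − 1.7%)] = 12.138
Highest: Granite (16.222).

Granite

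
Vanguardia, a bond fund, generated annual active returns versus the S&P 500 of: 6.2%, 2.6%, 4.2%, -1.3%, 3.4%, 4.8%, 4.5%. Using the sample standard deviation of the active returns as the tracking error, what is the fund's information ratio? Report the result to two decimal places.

1.46

Mean return r̄ = 24.40 / 7 = 3.4857%
Sample std dev = √[34.3286 / 6] = 2.3920%
IR = r̄ / tracking error = 3.4857 / 2.3920 = 1.4572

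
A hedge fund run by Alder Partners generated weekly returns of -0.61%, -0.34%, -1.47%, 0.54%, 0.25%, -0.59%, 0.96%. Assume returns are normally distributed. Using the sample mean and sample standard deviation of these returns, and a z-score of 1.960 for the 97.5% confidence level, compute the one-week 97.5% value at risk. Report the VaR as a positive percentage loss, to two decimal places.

r̄ = (-0.61 − 0.34 − 1.47 + 0.54 + 0.25 − 0.59 + 0.96) / 7 = -0.1800%
Sample std dev = √[4.0456 / 6] = 0.8211%
VaR = −(r̄ − z·σ) = −(-0.1800 − 1.960 × 0.8211) = −(-1.7894) = 1.7894%

1.79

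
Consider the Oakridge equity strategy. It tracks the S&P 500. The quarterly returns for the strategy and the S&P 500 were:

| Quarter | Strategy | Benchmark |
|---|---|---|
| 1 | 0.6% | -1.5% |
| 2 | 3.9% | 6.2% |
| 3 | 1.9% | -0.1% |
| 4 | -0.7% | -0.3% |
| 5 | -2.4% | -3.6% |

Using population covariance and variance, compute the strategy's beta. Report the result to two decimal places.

0.59

r̄p = 0.6600%,  r̄m = 0.1400%
Cov = Σ(rp − r̄p)(rm − r̄m) / 5 = 6.2956
Var(rm) = Σ(rm − r̄m)² / 5 = 10.7304
β = Cov / Var = 6.2956 / 10.7304 = 0.5867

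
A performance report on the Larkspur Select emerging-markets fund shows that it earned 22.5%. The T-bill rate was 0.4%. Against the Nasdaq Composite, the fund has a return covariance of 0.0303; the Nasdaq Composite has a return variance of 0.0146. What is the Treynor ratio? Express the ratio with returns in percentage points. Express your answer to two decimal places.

β = Cov / Var = 0.0303 / 0.0146 = 2.0753
Treynor = (Rp − Rf) / β = (22.5% − 0.4%) / 2.0753 = 22.10 / 2.0753 = 10.6491

10.65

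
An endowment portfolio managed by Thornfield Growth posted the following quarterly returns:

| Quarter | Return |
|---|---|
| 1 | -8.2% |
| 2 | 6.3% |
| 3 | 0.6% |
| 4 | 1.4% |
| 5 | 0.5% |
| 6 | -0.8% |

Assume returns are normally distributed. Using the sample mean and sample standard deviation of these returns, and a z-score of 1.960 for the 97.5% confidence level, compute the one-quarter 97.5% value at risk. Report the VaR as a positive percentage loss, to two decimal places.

μ = (-8.2 + 6.3 + 0.6 + 1.4 + 0.5 − 0.8) / 6 = -0.0333%
Sample std dev = √[110.1333 / 5] = 4.6933%
VaR = −(μ − z·σ) = −(-0.0333 − 1.960 × 4.6933) = −(-9.2322) = 9.2322%

9.23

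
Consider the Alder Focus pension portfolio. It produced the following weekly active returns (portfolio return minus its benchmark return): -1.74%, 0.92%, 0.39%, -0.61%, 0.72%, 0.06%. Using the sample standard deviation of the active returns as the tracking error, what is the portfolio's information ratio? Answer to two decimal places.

μ = (-1.74 + 0.92 + 0.39 − 0.61 + 0.72 + 0.06) / 6 = -0.260 / 6 = -0.0433%
Σ(r − μ)² = 4.9089; sample σ = √(4.9089/5) = 0.9908%
IR = μ / tracking error = -0.0433 / 0.9908 = -0.0437

-0.04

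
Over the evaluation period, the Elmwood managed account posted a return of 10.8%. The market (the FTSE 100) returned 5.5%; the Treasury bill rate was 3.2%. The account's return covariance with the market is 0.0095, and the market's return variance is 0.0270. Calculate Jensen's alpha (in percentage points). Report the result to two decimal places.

β = Cov / Var = 0.0095 / 0.0270 = 0.3519
E[R] = Rf + β(Rm − Rf) = 3.2% + 0.3519 × (5.5% − 3.2%) = 4.0094%
α = Rp − E[R] = 10.8% − 4.0094% = 6.7906

6.79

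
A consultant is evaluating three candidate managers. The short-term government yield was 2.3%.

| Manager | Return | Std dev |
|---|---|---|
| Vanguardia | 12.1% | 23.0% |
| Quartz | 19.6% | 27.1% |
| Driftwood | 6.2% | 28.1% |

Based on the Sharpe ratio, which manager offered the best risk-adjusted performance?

Quartz

Vanguardia: Sharpe ratio = (12.1% − 2.3%) / 23.0% = 0.426
Quartz: Sharpe ratio = (19.6% − 2.3%) / 27.1% = 0.638
Driftwood: Sharpe ratio = (6.2% − 2.3%) / 28.1% = 0.139
Highest: Quartz (0.638).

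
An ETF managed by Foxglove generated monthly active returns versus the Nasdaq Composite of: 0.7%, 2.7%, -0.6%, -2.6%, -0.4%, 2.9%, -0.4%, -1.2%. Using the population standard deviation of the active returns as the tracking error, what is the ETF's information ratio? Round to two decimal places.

0.08

Mean return μ = 1.10 / 8 = 0.1375%
Σ(r − μ)² = 24.9188; population σ = √(24.9188/8) = 1.7649%
IR = μ / tracking error = 0.1375 / 1.7649 = 0.0779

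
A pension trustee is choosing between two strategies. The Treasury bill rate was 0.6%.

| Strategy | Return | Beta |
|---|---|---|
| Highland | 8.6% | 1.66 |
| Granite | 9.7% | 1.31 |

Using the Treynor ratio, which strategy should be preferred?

Highland: Treynor = (8.6% − 0.6%) / 1.66 = 4.819
Granite: Treynor = (9.7% − 0.6%) / 1.31 = 6.947
Highest: Granite (6.947).

Granite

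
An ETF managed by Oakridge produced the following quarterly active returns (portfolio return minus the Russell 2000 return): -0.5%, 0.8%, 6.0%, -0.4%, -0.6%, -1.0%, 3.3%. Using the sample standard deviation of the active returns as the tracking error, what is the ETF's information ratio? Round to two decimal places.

r̄ = (-0.5 + 0.8 + 6 − 0.4 − 0.6 − 1 + 3.3) / 7 = 7.60 / 7 = 1.0857%
Σ(r − r̄)² = 41.0486; sample σ = √(41.0486/6) = 2.6156%
IR = r̄ / tracking error = 1.0857 / 2.6156 = 0.4151

0.42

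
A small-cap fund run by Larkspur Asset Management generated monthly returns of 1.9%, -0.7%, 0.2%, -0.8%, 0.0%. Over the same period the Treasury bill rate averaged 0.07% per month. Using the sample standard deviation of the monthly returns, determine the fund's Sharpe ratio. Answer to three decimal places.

0.046

r̄ = (1.9 − 0.7 + 0.2 − 0.8 + 0) / 5 = 0.60 / 5 = 0.1200%
Σ(r − r̄)² = 4.7080; sample σ = √(4.7080/4) = 1.0849%
Sharpe = (r̄ − rf) / σ = (0.1200 − 0.07) / 1.0849 = 0.0500 / 1.0849 = 0.0461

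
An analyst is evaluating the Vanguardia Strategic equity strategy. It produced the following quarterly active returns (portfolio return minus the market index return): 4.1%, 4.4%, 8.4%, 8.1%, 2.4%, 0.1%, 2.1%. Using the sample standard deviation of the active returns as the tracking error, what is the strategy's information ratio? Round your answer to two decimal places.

1.37

Mean return μ = 29.60 / 7 = 4.2286%
Σ(r − μ)² = (4.1 − 4.2286)² + (4.4 − 4.2286)² + (8.4 − 4.2286)² + … = 57.3543
σ = √[57.3543 / 6] = 3.0918%
IR = μ / tracking error = 4.2286 / 3.0918 = 1.3677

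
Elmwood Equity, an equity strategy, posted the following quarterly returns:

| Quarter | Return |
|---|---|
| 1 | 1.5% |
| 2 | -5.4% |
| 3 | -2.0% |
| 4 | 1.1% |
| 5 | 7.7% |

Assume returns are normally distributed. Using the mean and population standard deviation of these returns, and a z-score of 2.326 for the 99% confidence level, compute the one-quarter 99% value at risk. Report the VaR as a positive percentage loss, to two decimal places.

9.52

r̄ = (1.5 − 5.4 − 2 + 1.1 + 7.7) / 5 = 2.90 / 5 = 0.5800%
Σ(r − r̄)² = (1.5 − 0.5800)² + (-5.4 − 0.5800)² + … = 94.2280
population σ = √(94.2280 / 5) = √18.8456 = 4.3412%
VaR = −(r̄ − z·σ) = −(0.5800 − 2.326 × 4.3412) = −(-9.5176) = 9.5176%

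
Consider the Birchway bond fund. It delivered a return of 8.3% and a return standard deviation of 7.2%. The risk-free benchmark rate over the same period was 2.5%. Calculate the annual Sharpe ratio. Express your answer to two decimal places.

0.81

Sharpe = (Rp − Rf) / σp = (8.3% − 2.5%) / 7.2% = 5.80% / 7.2% = 0.8056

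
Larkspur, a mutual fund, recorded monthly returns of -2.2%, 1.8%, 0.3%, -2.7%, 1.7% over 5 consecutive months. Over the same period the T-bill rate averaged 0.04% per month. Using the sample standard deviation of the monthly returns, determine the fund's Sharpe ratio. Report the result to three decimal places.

-0.122

r̄ = (-2.2 + 1.8 + 0.3 − 2.7 + 1.7) / 5 = -1.10 / 5 = -0.2200%
Σ(r − r̄)² = (-2.2 − (-0.2200))² + (1.8 − (-0.2200))² + … = 18.1080
σ = √[18.1080 / 4] = 2.1277%
Sharpe = (r̄ − rf) / σ = (-0.2200 − 0.04) / 2.1277 = -0.2600 / 2.1277 = -0.1222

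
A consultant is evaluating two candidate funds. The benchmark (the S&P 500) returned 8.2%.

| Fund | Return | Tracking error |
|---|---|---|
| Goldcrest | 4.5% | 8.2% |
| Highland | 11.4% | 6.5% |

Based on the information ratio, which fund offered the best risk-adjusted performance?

Goldcrest: IR = (4.5% − 8.2%) / 8.2% = -0.451
Highland: IR = (11.4% − 8.2%) / 6.5% = 0.492
Highest: Highland (0.492).

Highland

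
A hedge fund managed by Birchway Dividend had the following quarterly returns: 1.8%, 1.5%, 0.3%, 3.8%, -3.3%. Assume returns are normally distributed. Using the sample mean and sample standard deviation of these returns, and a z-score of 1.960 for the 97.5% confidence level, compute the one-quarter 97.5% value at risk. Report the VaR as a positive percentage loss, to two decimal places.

Mean return r̄ = 4.10 / 5 = 0.8200%
Σ(r − r̄)² = 27.5480; sample σ = √(27.5480/4) = 2.6243%
VaR = −(r̄ − z·σ) = −(0.8200 − 1.960 × 2.6243) = −(-4.3236) = 4.3236%

4.32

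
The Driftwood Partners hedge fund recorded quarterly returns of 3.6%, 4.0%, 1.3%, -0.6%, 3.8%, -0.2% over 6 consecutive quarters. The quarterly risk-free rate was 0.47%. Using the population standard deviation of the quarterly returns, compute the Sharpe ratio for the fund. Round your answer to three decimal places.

r̄ = (3.6 + 4 + 1.3 − 0.6 + 3.8 − 0.2) / 6 = 11.90 / 6 = 1.9833%
Σ(r − r̄)² = (3.6 − 1.9833)² + (4 − 1.9833)² + (1.3 − 1.9833)² + … = 21.8883
population σ = √(21.8883 / 6) = √3.6481 = 1.9100%
Sharpe = (r̄ − rf) / σ = (1.9833 − 0.47) / 1.9100 = 1.5133 / 1.9100 = 0.7923

0.792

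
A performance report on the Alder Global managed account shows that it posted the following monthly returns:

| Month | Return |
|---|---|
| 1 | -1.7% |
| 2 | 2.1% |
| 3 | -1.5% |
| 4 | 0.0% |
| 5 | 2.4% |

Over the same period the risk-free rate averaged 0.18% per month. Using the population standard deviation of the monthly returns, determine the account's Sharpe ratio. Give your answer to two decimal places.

0.05

μ = (-1.7 + 2.1 − 1.5 + 0 + 2.4) / 5 = 1.30 / 5 = 0.2600%
Population std dev = √[14.9720 / 5] = 1.7304%
Sharpe = (μ − rf) / σ = (0.2600 − 0.18) / 1.7304 = 0.0800 / 1.7304 = 0.0462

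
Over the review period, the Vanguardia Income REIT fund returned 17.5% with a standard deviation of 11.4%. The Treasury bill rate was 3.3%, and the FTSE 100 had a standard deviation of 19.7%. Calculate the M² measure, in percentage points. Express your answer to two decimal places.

Sharpe = (Rp − Rf) / σp = (17.5% − 3.3%) / 11.4% = 1.2456
M² = Rf + Sharpe × σm = 3.3% + 1.2456 × 19.7% = 27.8383%

27.84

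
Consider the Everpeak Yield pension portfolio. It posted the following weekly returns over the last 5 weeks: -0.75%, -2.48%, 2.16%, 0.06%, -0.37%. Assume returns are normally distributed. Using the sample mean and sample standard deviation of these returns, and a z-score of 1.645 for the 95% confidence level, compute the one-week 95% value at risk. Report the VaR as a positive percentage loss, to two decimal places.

r̄ = (-0.75 − 2.48 + 2.16 + 0.06 − 0.37) / 5 = -1.380 / 5 = -0.2760%
Σ(r − r̄)² = (-0.75 − (-0.2760))² + (-2.48 − (-0.2760))² + (2.16 − (-0.2760))² + … = 11.1381
σ = √[11.1381 / 4] = 1.6687%
VaR = −(r̄ − z·σ) = −(-0.2760 − 1.645 × 1.6687) = −(-3.0210) = 3.0210%

3.02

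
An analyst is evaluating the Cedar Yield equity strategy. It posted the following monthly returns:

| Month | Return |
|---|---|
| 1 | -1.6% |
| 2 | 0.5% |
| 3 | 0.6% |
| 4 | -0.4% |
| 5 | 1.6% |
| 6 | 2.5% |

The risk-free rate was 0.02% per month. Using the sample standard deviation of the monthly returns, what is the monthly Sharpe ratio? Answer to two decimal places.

μ = (-1.6 + 0.5 + 0.6 − 0.4 + 1.6 + 2.5) / 6 = 3.20 / 6 = 0.5333%
Σ(r − μ)² = (-1.6 − 0.5333)² + (0.5 − 0.5333)² + … = 10.4333
σ = √[10.4333 / 5] = 1.4445%
Sharpe = (μ − rf) / σ = (0.5333 − 0.02) / 1.4445 = 0.5133 / 1.4445 = 0.3553

0.36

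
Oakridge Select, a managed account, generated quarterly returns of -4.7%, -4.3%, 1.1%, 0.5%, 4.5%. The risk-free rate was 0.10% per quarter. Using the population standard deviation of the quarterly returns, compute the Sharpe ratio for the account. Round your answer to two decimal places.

Mean return μ = -2.90 / 5 = -0.5800%
Σ(r − μ)² = (-4.7 − (-0.5800))² + (-4.3 − (-0.5800))² + … = 60.6080
population σ = √(60.6080 / 5) = √12.1216 = 3.4816%
Sharpe = (μ − rf) / σ = (-0.5800 − 0.1) / 3.4816 = -0.6800 / 3.4816 = -0.1953

-0.20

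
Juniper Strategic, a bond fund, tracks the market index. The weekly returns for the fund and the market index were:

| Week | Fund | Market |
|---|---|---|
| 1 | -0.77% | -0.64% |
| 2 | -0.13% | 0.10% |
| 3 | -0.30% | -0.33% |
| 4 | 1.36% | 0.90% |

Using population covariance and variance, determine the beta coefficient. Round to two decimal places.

r̄p = 0.0400%,  r̄m = 0.0075%
Cov = Σ(rp − r̄p)(rm − r̄m) / 4 = 0.4504
Var(rm) = Σ(rm − r̄m)² / 4 = 0.3346
β = Cov / Var = 0.4504 / 0.3346 = 1.3461

1.35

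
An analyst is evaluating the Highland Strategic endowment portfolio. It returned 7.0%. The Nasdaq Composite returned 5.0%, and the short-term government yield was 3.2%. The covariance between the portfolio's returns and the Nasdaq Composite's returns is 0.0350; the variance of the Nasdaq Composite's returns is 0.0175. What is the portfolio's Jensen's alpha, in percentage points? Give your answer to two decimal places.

0.20

β = Cov / Var = 0.0350 / 0.0175 = 2.0000
E[R] = Rf + β(Rm − Rf) = 3.2% + 2.0000 × (5.0% − 3.2%) = 6.8000%
α = Rp − E[R] = 7.0% − 6.8000% = 0.2000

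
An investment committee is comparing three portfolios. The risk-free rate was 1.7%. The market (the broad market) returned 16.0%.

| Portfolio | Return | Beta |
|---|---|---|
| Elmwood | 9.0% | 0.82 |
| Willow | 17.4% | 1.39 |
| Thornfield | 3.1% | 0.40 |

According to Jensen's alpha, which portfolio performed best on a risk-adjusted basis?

Willow

Elmwood: α = 9.0% − [1.7% + 0.82 × (16.0% − 1.7%)] = -4.426
Willow: α = 17.4% − [1.7% + 1.39 × (16.0% − 1.7%)] = -4.177
Thornfield: α = 3.1% − [1.7% + 0.40 × (16.0% − 1.7%)] = -4.320
Highest: Willow (-4.177).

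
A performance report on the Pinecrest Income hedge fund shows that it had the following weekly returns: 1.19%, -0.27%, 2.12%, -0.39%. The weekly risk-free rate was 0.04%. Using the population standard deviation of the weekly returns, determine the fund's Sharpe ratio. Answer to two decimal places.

μ = (1.19 − 0.27 + 2.12 − 0.39) / 4 = 0.6625%
Σ(r − μ)² = (1.19 − 0.6625)² + (-0.27 − 0.6625)² + … = 4.3799
σ = √[4.3799 / 4] = 1.0464%
Sharpe = (μ − rf) / σ = (0.6625 − 0.04) / 1.0464 = 0.6225 / 1.0464 = 0.5949

0.59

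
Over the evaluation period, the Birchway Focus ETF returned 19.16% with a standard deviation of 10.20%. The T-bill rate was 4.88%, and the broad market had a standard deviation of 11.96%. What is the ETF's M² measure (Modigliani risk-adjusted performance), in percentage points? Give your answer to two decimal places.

21.62

Sharpe = (Rp − Rf) / σp = (19.16% − 4.88%) / 10.20% = 1.4000
M² = Rf + Sharpe × σm = 4.88% + 1.4000 × 11.96% = 21.6240%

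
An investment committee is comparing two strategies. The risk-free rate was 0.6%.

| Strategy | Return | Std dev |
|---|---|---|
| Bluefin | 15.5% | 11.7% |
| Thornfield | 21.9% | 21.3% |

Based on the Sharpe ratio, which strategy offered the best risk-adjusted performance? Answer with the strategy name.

Bluefin: Sharpe ratio = (15.5% − 0.6%) / 11.7% = 1.274
Thornfield: Sharpe ratio = (21.9% − 0.6%) / 21.3% = 1.000
Highest: Bluefin (1.274).

Bluefin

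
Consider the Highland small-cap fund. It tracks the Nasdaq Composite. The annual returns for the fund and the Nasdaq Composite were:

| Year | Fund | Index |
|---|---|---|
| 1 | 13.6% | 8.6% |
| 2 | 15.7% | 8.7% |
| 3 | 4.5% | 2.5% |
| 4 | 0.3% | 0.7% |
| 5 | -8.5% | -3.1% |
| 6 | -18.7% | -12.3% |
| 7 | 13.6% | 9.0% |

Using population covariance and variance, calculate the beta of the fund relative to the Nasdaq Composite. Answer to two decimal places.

1.63

r̄p = 2.9286%,  r̄m = 2.0143%
Cov = Σ(rp − r̄p)(rm − r̄m) / 7 = 86.0682
Var(rm) = Σ(rm − r̄m)² / 7 = 52.8412
β = Cov / Var = 86.0682 / 52.8412 = 1.6288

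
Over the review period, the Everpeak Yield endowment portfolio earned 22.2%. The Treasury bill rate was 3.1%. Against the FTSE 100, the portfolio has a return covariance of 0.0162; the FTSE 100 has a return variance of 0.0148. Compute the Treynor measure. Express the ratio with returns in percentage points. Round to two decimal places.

17.45

β = Cov / Var = 0.0162 / 0.0148 = 1.0946
Treynor = (Rp − Rf) / β = (22.2% − 3.1%) / 1.0946 = 19.10 / 1.0946 = 17.4493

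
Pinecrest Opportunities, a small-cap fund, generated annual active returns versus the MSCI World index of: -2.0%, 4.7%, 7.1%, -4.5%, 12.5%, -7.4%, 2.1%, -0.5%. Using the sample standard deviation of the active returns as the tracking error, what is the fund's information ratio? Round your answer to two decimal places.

0.23

μ = (-2 + 4.7 + 7.1 − 4.5 + 12.5 − 7.4 + 2.1 − 0.5) / 8 = 12.00 / 8 = 1.5000%
Sample std dev = √[294.4200 / 7] = 6.4854%
IR = μ / tracking error = 1.5000 / 6.4854 = 0.2313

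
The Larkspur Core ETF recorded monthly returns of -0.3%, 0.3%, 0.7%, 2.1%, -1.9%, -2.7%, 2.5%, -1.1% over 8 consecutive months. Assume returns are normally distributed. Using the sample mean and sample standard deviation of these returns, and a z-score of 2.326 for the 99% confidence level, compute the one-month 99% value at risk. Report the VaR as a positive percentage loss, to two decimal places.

r̄ = (-0.3 + 0.3 + 0.7 + 2.1 − 1.9 − 2.7 + 2.5 − 1.1) / 8 = -0.40 / 8 = -0.0500%
Sample σ = √[Σ(r − r̄)² / 7] = √[23.4200 / 7] = √3.3457 = 1.8291%
VaR = −(r̄ − z·σ) = −(-0.0500 − 2.326 × 1.8291) = −(-4.3045) = 4.3045%

4.30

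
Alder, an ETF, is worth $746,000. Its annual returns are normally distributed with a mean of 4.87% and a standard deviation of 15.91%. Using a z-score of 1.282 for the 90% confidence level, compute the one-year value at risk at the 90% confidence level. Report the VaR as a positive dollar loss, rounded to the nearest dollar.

$115,829

Return at the 90% tail: μ − z·σ = 4.87% − 1.282 × 15.91% = 4.87 − 20.39662 = -15.52662%
VaR = −(-15.52662%) × $746,000 = 15.52662% × $746,000 = $115,829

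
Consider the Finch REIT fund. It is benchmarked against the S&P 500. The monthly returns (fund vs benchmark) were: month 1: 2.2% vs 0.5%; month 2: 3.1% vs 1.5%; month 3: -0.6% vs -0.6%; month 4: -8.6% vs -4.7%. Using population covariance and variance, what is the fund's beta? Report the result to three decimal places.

1.949

r̄p = -0.9750%,  r̄m = -0.8250%
Cov = Σ(rp − r̄p)(rm − r̄m) / 4 = 10.8281
Var(rm) = Σ(rm − r̄m)² / 4 = 5.5569
β = Cov / Var = 10.8281 / 5.5569 = 1.9486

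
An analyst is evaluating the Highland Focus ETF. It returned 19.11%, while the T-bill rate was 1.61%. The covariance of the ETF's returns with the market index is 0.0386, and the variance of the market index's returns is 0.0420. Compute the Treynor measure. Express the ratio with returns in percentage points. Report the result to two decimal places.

β = Cov / Var = 0.0386 / 0.0420 = 0.9190
Treynor = (Rp − Rf) / β = (19.11% − 1.61%) / 0.9190 = 17.50 / 0.9190 = 19.0424

19.04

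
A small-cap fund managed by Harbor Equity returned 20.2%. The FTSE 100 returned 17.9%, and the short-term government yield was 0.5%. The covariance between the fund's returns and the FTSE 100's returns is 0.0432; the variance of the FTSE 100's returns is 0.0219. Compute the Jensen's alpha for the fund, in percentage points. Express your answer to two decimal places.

β = Cov / Var = 0.0432 / 0.0219 = 1.9726
E[R] = Rf + β(Rm − Rf) = 0.5% + 1.9726 × (17.9% − 0.5%) = 34.8232%
α = Rp − E[R] = 20.2% − 34.8232% = -14.6232

-14.62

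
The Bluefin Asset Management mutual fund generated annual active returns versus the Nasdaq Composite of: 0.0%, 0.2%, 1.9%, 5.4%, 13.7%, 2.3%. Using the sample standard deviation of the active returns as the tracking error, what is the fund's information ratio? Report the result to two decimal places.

Mean return r̄ = 23.50 / 6 = 3.9167%
Σ(r − r̄)² = (0 − 3.9167)² + (0.2 − 3.9167)² + (1.9 − 3.9167)² + … = 133.7483
sample σ = √(133.7483 / 5) = √26.7497 = 5.1720%
IR = r̄ / tracking error = 3.9167 / 5.1720 = 0.7573

0.76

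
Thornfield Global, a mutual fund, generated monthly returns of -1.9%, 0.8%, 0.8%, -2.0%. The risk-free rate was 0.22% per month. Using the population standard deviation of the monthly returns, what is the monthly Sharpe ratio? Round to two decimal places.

-0.58

r̄ = (-1.9 + 0.8 + 0.8 − 2) / 4 = -0.5750%
Population std dev = √[7.5675 / 4] = 1.3755%
Sharpe = (r̄ − rf) / σ = (-0.5750 − 0.22) / 1.3755 = -0.7950 / 1.3755 = -0.5780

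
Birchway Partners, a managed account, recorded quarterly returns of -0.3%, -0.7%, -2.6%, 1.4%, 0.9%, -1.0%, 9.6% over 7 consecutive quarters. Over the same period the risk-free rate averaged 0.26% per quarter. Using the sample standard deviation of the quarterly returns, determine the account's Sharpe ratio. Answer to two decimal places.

0.20

Mean return r̄ = 7.30 / 7 = 1.0429%
Σ(r − r̄)² = (-0.3 − 1.0429)² + (-0.7 − 1.0429)² + … = 95.6571
sample σ = √(95.6571 / 6) = √15.9429 = 3.9929%
Sharpe = (r̄ − rf) / σ = (1.0429 − 0.26) / 3.9929 = 0.7829 / 3.9929 = 0.1961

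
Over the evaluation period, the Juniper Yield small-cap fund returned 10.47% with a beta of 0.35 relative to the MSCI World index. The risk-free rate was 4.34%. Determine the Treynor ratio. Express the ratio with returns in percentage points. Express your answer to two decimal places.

Treynor = (Rp − Rf) / β = (10.47% − 4.34%) / 0.35 = 6.13 / 0.35 = 17.5143

17.51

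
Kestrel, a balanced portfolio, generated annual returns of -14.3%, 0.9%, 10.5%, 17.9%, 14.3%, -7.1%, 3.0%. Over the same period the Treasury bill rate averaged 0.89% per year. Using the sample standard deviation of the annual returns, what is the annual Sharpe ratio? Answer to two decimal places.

0.23

r̄ = (-14.3 + 0.9 + 10.5 + 17.9 + 14.3 − 7.1 + 3) / 7 = 3.6000%
Σ(r − r̄)² = (-14.3 − 3.6000)² + (0.9 − 3.6000)² + (10.5 − 3.6000)² + … = 809.1400
sample σ = √(809.1400 / 6) = √134.8567 = 11.6128%
Sharpe = (r̄ − rf) / σ = (3.6000 − 0.89) / 11.6128 = 2.7100 / 11.6128 = 0.2334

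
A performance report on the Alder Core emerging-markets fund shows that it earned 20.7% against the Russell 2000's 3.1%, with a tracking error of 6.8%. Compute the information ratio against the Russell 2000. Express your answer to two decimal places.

2.59

IR = (Rp − Rb) / TE = (20.7% − 3.1%) / 6.8% = 17.60% / 6.8% = 2.5882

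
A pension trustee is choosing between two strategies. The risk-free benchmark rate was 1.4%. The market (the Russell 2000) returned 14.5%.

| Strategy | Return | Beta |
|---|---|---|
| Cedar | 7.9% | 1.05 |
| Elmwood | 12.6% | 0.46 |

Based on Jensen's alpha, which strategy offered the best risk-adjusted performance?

Cedar: α = 7.9% − [1.4% + 1.05 × (14.5% − 1.4%)] = -7.255
Elmwood: α = 12.6% − [1.4% + 0.46 × (14.5% − 1.4%)] = 5.174
Highest: Elmwood (5.174).

Elmwood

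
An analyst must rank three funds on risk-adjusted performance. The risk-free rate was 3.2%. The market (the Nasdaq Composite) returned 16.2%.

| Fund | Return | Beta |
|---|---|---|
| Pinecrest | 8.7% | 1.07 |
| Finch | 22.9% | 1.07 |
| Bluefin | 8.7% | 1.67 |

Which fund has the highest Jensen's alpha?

Pinecrest: α = 8.7% − [3.2% + 1.07 × (16.2% − 3.2%)] = -8.410
Finch: α = 22.9% − [3.2% + 1.07 × (16.2% − 3.2%)] = 5.790
Bluefin: α = 8.7% − [3.2% + 1.67 × (16.2% − 3.2%)] = -16.210
Highest: Finch (5.790).

Finch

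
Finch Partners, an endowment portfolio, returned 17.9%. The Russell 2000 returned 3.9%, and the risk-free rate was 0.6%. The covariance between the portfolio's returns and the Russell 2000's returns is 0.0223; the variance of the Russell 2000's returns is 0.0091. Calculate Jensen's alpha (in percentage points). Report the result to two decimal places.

9.21

β = Cov / Var = 0.0223 / 0.0091 = 2.4505
E[R] = Rf + β(Rm − Rf) = 0.6% + 2.4505 × (3.9% − 0.6%) = 8.6867%
α = Rp − E[R] = 17.9% − 8.6867% = 9.2133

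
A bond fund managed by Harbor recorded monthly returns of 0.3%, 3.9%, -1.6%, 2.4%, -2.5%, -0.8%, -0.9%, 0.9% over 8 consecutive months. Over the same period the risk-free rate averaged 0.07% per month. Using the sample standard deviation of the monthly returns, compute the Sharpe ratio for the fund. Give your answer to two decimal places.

0.07

r̄ = (0.3 + 3.9 − 1.6 + 2.4 − 2.5 − 0.8 − 0.9 + 0.9) / 8 = 1.70 / 8 = 0.2125%
Σ(r − r̄)² = (0.3 − 0.2125)² + (3.9 − 0.2125)² + … = 31.7688
sample σ = √(31.7688 / 7) = √4.5384 = 2.1304%
Sharpe = (r̄ − rf) / σ = (0.2125 − 0.07) / 2.1304 = 0.1425 / 2.1304 = 0.0669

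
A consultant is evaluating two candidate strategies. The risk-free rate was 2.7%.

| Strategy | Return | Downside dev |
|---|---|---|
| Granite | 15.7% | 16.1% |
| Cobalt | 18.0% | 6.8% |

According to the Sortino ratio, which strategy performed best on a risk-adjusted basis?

Granite: Sortino ratio = (15.7% − 2.7%) / 16.1% = 0.807
Cobalt: Sortino ratio = (18.0% − 2.7%) / 6.8% = 2.250
Highest: Cobalt (2.250).

Cobalt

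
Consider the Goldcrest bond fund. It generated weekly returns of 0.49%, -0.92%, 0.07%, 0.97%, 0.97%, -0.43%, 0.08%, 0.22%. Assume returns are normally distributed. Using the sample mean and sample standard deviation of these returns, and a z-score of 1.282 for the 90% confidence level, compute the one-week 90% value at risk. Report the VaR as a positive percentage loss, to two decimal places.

r̄ = (0.49 − 0.92 + 0.07 + 0.97 + 0.97 − 0.43 + 0.08 + 0.22) / 8 = 0.1813%
Σ(r − r̄)² = 2.9501; sample σ = √(2.9501/7) = 0.6492%
VaR = −(r̄ − z·σ) = −(0.1813 − 1.282 × 0.6492) = −(-0.6510) = 0.6510%

0.65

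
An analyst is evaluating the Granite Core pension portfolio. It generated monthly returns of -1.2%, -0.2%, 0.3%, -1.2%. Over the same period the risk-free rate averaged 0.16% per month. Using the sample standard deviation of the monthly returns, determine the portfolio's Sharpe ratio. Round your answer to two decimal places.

-0.98

Mean return μ = -2.30 / 4 = -0.5750%
Sample std dev = √[1.6875 / 3] = 0.7500%
Sharpe = (μ − rf) / σ = (-0.5750 − 0.16) / 0.7500 = -0.7350 / 0.7500 = -0.9800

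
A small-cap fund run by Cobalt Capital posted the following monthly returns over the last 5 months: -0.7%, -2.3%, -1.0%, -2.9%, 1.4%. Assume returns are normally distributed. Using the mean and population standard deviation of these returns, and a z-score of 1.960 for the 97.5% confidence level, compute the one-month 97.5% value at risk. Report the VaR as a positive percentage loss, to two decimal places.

r̄ = (-0.7 − 2.3 − 1 − 2.9 + 1.4) / 5 = -1.1000%
Σ(r − r̄)² = 11.1000; population σ = √(11.1000/5) = 1.4900%
VaR = −(r̄ − z·σ) = −(-1.1000 − 1.960 × 1.4900) = −(-4.0204) = 4.0204%

4.02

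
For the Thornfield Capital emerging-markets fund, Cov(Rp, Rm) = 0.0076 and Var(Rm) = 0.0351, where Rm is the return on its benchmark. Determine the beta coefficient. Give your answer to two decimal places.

β = Cov(Rp, Rm) / Var(Rm) = 0.0076 / 0.0351 = 0.2165

0.22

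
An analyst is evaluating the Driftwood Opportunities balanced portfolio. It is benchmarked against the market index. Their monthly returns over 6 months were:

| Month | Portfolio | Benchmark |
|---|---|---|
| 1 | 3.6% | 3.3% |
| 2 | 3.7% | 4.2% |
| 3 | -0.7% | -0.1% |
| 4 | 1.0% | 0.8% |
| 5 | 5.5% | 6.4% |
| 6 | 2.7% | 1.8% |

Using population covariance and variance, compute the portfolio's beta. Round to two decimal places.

r̄p = 2.6333%,  r̄m = 2.7333%
Cov = Σ(rp − r̄p)(rm − r̄m) / 6 = 4.1939
Var(rm) = Σ(rm − r̄m)² / 6 = 4.7589
β = Cov / Var = 4.1939 / 4.7589 = 0.8813

0.88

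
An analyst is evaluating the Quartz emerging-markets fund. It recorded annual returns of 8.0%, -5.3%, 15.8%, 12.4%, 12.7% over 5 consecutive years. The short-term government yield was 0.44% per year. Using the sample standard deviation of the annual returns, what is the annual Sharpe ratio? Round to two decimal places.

r̄ = (8 − 5.3 + 15.8 + 12.4 + 12.7) / 5 = 8.7200%
Σ(r − r̄)² = 276.5880; sample σ = √(276.5880/4) = 8.3155%
Sharpe = (r̄ − rf) / σ = (8.7200 − 0.44) / 8.3155 = 8.2800 / 8.3155 = 0.9957

1.00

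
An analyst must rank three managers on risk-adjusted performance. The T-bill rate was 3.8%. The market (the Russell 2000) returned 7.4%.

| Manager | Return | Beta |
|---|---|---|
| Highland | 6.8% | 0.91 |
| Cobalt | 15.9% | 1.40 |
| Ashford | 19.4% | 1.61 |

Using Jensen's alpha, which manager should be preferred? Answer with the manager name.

Highland: α = 6.8% − [3.8% + 0.91 × (7.4% − 3.8%)] = -0.276
Cobalt: α = 15.9% − [3.8% + 1.40 × (7.4% − 3.8%)] = 7.060
Ashford: α = 19.4% − [3.8% + 1.61 × (7.4% − 3.8%)] = 9.804
Highest: Ashford (9.804).

Ashford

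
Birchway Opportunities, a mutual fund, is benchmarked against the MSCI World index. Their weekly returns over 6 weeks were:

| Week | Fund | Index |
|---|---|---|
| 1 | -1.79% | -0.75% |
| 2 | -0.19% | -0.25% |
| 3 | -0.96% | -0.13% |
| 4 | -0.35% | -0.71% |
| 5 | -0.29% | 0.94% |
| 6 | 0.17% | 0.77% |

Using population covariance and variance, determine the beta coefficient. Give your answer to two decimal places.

0.59

r̄p = -0.5683%,  r̄m = -0.0217%
Cov = Σ(rp − r̄p)(rm − r̄m) / 6 = 0.2580
Var(rm) = Σ(rm − r̄m)² / 6 = 0.4366
β = Cov / Var = 0.2580 / 0.4366 = 0.5909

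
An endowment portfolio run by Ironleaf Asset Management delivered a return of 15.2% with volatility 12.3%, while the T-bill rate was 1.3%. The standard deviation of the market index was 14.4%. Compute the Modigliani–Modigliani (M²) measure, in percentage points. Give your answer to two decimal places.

17.57

Sharpe = (Rp − Rf) / σp = (15.2% − 1.3%) / 12.3% = 1.1301
M² = Rf + Sharpe × σm = 1.3% + 1.1301 × 14.4% = 17.5734%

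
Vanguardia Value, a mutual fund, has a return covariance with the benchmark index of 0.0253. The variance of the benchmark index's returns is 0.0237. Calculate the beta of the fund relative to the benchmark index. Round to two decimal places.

β = Cov(Rp, Rm) / Var(Rm) = 0.0253 / 0.0237 = 1.0675

1.07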